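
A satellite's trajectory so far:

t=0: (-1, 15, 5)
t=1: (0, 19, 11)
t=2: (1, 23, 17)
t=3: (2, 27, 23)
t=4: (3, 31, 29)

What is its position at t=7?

Each step adds (+1, +4, +6) to the position.
step 5: (3, 31, 29) + (+1, +4, +6) → (4, 35, 35)
step 6: (4, 35, 35) + (+1, +4, +6) → (5, 39, 41)
step 7: (5, 39, 41) + (+1, +4, +6) → (6, 43, 47)

(6, 43, 47)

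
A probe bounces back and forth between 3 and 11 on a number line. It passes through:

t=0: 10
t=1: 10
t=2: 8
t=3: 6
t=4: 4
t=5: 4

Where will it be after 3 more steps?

10

The value reflects between 3 and 11, moving 2 per step.
  step 6: 4 → 6
  step 7: 6 → 8
  step 8: 8 → 10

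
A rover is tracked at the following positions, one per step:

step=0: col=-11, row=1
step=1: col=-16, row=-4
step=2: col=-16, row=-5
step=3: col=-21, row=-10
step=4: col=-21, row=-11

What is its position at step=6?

The moves between consecutive positions are (-5, -5), (+0, -1), (-5, -5), (+0, -1); they repeat the 2-cycle [(-5, -5), (+0, -1)].
step 5: apply (-5, -5) → col=-26, row=-16
step 6: apply (+0, -1) → col=-26, row=-17

col=-26, row=-17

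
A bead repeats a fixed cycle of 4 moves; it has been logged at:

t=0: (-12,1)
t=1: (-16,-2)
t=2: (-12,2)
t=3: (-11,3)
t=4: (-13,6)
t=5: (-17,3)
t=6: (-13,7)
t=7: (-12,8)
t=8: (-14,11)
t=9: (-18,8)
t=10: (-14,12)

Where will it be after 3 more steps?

The moves between consecutive positions are (-4,-3), (+4,+4), (+1,+1), (-2,+3), (-4,-3), (+4,+4), (+1,+1), (-2,+3), (-4,-3), (+4,+4); they repeat the 4-cycle [(-4,-3), (+4,+4), (+1,+1), (-2,+3)].
step 11: apply (+1,+1) → (-13,13)
step 12: apply (-2,+3) → (-15,16)
step 13: apply (-4,-3) → (-19,13)

(-19,13)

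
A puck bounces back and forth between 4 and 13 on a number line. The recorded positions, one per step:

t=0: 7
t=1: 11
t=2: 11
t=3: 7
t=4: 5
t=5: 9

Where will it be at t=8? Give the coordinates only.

The value travels 4 per step and bounces off the walls at 4 and 13.
  step 6: 9 → 13
  step 7: 13 → 9
  step 8: 9 → 5

5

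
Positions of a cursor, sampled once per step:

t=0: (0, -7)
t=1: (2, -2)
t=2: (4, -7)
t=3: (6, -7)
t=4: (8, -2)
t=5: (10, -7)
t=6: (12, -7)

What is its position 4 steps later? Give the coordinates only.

(20, -2)

First: linear, +2 per step → 20 at step 10.
Second: cycles through -7, -2, -7 every 3 steps. Step 10 lands at position 1 of the cycle → -2.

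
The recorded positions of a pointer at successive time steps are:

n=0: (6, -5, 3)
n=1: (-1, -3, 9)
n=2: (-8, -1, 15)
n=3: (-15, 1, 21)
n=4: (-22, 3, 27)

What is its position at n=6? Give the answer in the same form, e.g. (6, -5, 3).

Constant displacement of (-7, +2, +6) per step.
step 5: (-22, 3, 27) + (-7, +2, +6) → (-29, 5, 33)
step 6: (-29, 5, 33) + (-7, +2, +6) → (-36, 7, 39)

(-36, 7, 39)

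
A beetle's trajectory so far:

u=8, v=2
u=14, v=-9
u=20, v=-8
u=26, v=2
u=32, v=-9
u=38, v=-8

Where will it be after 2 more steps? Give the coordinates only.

U: linear, +6 per step → 50 at step 7.
V: cycles through 2, -9, -8 every 3 steps. Step 7 lands at position 1 of the cycle → -9.

u=50, v=-9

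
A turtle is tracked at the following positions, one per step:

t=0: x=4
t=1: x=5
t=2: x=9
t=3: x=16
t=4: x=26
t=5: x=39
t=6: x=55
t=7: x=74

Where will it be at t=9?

Taking differences between consecutive positions: +1, +4, +7, +10, +13, +16, +19. These grow by +3 each step.
step 8: 74 + 22 → x=96
step 9: 96 + 25 → x=121

x=121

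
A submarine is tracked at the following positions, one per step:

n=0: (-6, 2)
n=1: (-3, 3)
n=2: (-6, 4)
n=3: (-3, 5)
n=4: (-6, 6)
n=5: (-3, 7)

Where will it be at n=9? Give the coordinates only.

(-3, 11)

The first coordinate repeats the cycle [-6, -3] with period 2; step 9 mod 2 = 1, giving -3.
The second coordinate changes by +1 each step, so at step 9 it is 2 + 9·(1) = 11.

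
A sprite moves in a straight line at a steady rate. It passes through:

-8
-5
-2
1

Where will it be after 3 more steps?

10

Each step adds +3 to the position.
step 4: 1 + 3 → 4
step 5: 4 + 3 → 7
step 6: 7 + 3 → 10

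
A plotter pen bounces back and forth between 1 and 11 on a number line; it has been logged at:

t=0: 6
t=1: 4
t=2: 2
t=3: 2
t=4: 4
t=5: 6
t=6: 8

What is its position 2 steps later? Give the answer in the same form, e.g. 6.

10

The value reflects between 1 and 11, moving 2 per step.
  step 7: 8 → 10
  step 8: 10 → 10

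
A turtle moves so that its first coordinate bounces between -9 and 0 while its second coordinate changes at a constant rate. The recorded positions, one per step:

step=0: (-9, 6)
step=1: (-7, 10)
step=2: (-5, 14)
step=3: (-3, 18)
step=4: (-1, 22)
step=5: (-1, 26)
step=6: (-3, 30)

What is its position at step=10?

(-7, 46)

The first coordinate reflects between -9 and 0, moving 2 per step.
  step 7: -3 → -5
  step 8: -5 → -7
  step 9: -7 → -9
  step 10: -9 → -7
The second coordinate changes by +4 each step: at step 10 it is 46.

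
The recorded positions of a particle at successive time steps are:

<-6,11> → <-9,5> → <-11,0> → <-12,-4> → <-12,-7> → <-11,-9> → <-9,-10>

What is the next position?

First differences are <-3,-6>, <-2,-5>, <-1,-4>, <+0,-3>, <+1,-2>, <+2,-1>; their common second difference is <+1,+1> (constant acceleration).
step 7: <-9,-10> + <+3,+0> → <-6,-10>

<-6,-10>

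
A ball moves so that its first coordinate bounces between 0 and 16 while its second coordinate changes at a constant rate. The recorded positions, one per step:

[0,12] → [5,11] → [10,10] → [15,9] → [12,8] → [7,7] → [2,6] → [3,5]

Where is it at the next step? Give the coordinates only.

The first coordinate reflects between 0 and 16, moving 5 per step.
  step 8: 3 → 8
The second coordinate changes by -1 each step: at step 8 it is 4.

[8,4]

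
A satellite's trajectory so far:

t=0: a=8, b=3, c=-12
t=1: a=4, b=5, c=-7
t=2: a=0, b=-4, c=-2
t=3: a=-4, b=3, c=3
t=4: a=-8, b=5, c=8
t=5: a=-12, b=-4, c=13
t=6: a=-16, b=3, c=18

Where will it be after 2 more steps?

a=-24, b=-4, c=28

The a coordinate changes by -4 each step, so at step 8 it is 8 + 8·(-4) = -24.
The b coordinate repeats the cycle [3, 5, -4] with period 3; step 8 mod 3 = 2, giving -4.
The c coordinate changes by +5 each step, so at step 8 it is -12 + 8·(5) = 28.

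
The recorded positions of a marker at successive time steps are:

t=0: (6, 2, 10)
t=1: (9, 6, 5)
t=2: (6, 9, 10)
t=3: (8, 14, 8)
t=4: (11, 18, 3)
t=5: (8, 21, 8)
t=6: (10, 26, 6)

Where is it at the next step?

(13, 30, 1)

Differencing gives (+3, +4, -5), (-3, +3, +5), (+2, +5, -2), (+3, +4, -5), (-3, +3, +5), (+2, +5, -2). This is the pattern (+3, +4, -5), (-3, +3, +5), (+2, +5, -2) repeated.
step 7: apply (+3, +4, -5) → (13, 30, 1)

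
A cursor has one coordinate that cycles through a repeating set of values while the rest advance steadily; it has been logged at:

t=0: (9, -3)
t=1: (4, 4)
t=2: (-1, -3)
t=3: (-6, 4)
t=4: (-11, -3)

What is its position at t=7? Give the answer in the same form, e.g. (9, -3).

The first coordinate changes by -5 each step, so at step 7 it is 9 + 7·(-5) = -26.
The second coordinate repeats the cycle [-3, 4] with period 2; step 7 mod 2 = 1, giving 4.

(-26, 4)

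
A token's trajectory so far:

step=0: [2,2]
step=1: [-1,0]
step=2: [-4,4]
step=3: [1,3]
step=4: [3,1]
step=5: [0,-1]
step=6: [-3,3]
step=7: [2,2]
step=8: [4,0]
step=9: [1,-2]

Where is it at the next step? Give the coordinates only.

[-2,2]

Step-to-step displacements: [-3,-2], [-3,+4], [+5,-1], [+2,-2], [-3,-2], [-3,+4], [+5,-1], [+2,-2], [-3,-2] — a repeating cycle of length 4.
step 10: apply [-3,+4] → [-2,2]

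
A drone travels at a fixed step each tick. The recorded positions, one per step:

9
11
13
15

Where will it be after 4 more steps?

23

Each step adds +2 to the position.
step 4: 15 + 2 → 17
step 5: 17 + 2 → 19
step 6: 19 + 2 → 21
step 7: 21 + 2 → 23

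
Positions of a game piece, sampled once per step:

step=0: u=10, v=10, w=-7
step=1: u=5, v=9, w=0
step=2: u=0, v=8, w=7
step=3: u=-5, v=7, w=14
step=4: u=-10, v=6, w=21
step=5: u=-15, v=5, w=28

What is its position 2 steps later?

Constant displacement of (-5, -1, +7) per step.
step 6: u=-15, v=5, w=28 + (-5, -1, +7) → u=-20, v=4, w=35
step 7: u=-20, v=4, w=35 + (-5, -1, +7) → u=-25, v=3, w=42

u=-25, v=3, w=42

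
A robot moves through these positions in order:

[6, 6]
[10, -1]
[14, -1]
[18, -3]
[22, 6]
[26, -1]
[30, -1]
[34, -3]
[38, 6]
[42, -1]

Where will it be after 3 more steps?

The first coordinate changes by +4 each step, so at step 12 it is 6 + 12·(4) = 54.
The second coordinate repeats the cycle [6, -1, -1, -3] with period 4; step 12 mod 4 = 0, giving 6.

[54, 6]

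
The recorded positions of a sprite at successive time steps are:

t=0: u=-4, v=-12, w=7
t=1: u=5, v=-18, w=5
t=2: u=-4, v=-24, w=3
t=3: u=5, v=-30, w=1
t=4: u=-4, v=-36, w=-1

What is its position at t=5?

U: cycles through -4, 5 every 2 steps. Step 5 lands at position 1 of the cycle → 5.
V: linear, -6 per step → -42 at step 5.
W: linear, -2 per step → -3 at step 5.

u=5, v=-42, w=-3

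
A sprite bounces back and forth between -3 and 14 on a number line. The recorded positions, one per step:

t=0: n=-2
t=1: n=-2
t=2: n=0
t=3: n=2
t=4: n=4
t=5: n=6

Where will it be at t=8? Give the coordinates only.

The value travels 2 per step and bounces off the walls at -3 and 14.
  step 6: 6 → 8
  step 7: 8 → 10
  step 8: 10 → 12

n=12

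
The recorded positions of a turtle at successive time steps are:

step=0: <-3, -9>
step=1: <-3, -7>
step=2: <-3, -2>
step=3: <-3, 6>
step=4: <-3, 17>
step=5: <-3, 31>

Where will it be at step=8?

Successive displacements: <+0, +2>, <+0, +5>, <+0, +8>, <+0, +11>, <+0, +14> — each changes by <+0, +3>.
step 6: <-3, 31> + <+0, +17> → <-3, 48>
step 7: <-3, 48> + <+0, +20> → <-3, 68>
step 8: <-3, 68> + <+0, +23> → <-3, 91>

<-3, 91>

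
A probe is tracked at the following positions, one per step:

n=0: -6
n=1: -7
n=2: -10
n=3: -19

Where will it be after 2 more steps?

Step-to-step displacements: -1, -3, -9; each is 3× the previous.
step 4: -19 − 27 → -46
step 5: -46 − 81 → -127

-127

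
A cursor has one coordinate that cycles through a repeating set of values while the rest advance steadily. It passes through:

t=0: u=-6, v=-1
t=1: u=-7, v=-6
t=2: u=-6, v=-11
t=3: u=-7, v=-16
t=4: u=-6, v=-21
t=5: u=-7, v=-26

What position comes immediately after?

u=-6, v=-31

U: cycles through -6, -7 every 2 steps. Step 6 lands at position 0 of the cycle → -6.
V: linear, -5 per step → -31 at step 6.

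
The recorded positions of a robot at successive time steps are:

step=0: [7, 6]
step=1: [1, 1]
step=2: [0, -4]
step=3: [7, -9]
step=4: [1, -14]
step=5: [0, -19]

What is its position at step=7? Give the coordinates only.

First: cycles through 7, 1, 0 every 3 steps. Step 7 lands at position 1 of the cycle → 1.
Second: linear, -5 per step → -29 at step 7.

[1, -29]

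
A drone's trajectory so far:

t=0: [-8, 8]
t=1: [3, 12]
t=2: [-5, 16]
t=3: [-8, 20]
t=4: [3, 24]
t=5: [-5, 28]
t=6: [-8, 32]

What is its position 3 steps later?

[-8, 44]

First: cycles through -8, 3, -5 every 3 steps. Step 9 lands at position 0 of the cycle → -8.
Second: linear, +4 per step → 44 at step 9.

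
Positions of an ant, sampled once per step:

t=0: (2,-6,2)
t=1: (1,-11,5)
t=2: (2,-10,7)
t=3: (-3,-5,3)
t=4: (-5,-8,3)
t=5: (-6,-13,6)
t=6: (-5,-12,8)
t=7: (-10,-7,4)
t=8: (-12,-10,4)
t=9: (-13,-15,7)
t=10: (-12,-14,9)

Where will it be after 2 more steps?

(-19,-12,5)

Differencing gives (-1,-5,+3), (+1,+1,+2), (-5,+5,-4), (-2,-3,+0), (-1,-5,+3), (+1,+1,+2), (-5,+5,-4), (-2,-3,+0), (-1,-5,+3), (+1,+1,+2). This is the pattern (-1,-5,+3), (+1,+1,+2), (-5,+5,-4), (-2,-3,+0) repeated.
step 11: apply (-5,+5,-4) → (-17,-9,5)
step 12: apply (-2,-3,+0) → (-19,-12,5)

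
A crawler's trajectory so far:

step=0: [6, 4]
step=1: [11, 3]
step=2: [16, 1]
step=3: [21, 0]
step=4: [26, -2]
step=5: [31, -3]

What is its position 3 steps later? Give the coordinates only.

[46, -8]

Step-to-step displacements: [+5, -1], [+5, -2], [+5, -1], [+5, -2], [+5, -1] — a repeating cycle of length 2.
step 6: apply [+5, -2] → [36, -5]
step 7: apply [+5, -1] → [41, -6]
step 8: apply [+5, -2] → [46, -8]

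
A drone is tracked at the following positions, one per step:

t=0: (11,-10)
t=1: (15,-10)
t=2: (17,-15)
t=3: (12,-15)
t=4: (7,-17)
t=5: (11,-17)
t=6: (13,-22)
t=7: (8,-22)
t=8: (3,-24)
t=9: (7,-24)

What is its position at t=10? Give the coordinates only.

(9,-29)

Step-to-step displacements: (+4,+0), (+2,-5), (-5,+0), (-5,-2), (+4,+0), (+2,-5), (-5,+0), (-5,-2), (+4,+0) — a repeating cycle of length 4.
step 10: apply (+2,-5) → (9,-29)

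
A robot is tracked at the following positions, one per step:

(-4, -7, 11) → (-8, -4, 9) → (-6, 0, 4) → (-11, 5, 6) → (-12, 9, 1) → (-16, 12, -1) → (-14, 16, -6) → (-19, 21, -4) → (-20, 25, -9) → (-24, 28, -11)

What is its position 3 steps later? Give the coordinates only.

(-28, 41, -19)

Step-to-step displacements: (-4, +3, -2), (+2, +4, -5), (-5, +5, +2), (-1, +4, -5), (-4, +3, -2), (+2, +4, -5), (-5, +5, +2), (-1, +4, -5), (-4, +3, -2) — a repeating cycle of length 4.
step 10: apply (+2, +4, -5) → (-22, 32, -16)
step 11: apply (-5, +5, +2) → (-27, 37, -14)
step 12: apply (-1, +4, -5) → (-28, 41, -19)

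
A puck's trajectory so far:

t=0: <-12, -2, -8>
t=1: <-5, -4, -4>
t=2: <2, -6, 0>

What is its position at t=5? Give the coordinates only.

<23, -12, 12>

The position changes by <+7, -2, +4> every step.
step 3: <2, -6, 0> + <+7, -2, +4> → <9, -8, 4>
step 4: <9, -8, 4> + <+7, -2, +4> → <16, -10, 8>
step 5: <16, -10, 8> + <+7, -2, +4> → <23, -12, 12>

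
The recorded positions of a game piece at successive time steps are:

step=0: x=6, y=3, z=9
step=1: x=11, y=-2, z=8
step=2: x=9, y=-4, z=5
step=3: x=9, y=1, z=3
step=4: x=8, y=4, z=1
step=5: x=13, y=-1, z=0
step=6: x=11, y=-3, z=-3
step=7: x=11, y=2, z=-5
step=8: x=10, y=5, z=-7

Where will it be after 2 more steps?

The moves between consecutive positions are (+5, -5, -1), (-2, -2, -3), (+0, +5, -2), (-1, +3, -2), (+5, -5, -1), (-2, -2, -3), (+0, +5, -2), (-1, +3, -2); they repeat the 4-cycle [(+5, -5, -1), (-2, -2, -3), (+0, +5, -2), (-1, +3, -2)].
step 9: apply (+5, -5, -1) → x=15, y=0, z=-8
step 10: apply (-2, -2, -3) → x=13, y=-2, z=-11

x=13, y=-2, z=-11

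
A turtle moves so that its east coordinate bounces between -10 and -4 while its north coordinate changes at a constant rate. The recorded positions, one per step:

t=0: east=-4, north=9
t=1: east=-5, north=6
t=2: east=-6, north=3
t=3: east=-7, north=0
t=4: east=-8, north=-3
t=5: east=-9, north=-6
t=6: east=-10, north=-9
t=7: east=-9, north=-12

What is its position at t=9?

east=-7, north=-18

The east coordinate reflects between -10 and -4, moving 1 per step.
  step 8: -9 → -8
  step 9: -8 → -7
The north coordinate changes by -3 each step: at step 9 it is -18.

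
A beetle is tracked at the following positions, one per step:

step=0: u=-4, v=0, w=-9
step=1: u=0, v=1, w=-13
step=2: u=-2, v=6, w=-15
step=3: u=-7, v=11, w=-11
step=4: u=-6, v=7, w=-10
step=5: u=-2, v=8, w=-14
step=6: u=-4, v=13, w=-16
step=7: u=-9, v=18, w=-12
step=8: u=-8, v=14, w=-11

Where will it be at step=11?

u=-11, v=25, w=-13

The moves between consecutive positions are (+4,+1,-4), (-2,+5,-2), (-5,+5,+4), (+1,-4,+1), (+4,+1,-4), (-2,+5,-2), (-5,+5,+4), (+1,-4,+1); they repeat the 4-cycle [(+4,+1,-4), (-2,+5,-2), (-5,+5,+4), (+1,-4,+1)].
step 9: apply (+4,+1,-4) → u=-4, v=15, w=-15
step 10: apply (-2,+5,-2) → u=-6, v=20, w=-17
step 11: apply (-5,+5,+4) → u=-11, v=25, w=-13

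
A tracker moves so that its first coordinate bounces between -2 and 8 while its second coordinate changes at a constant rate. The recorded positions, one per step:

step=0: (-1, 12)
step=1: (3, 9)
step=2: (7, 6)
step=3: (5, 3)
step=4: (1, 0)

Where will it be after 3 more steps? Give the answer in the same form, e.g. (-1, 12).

The first coordinate reflects between -2 and 8, moving 4 per step.
  step 5: 1 → -1
  step 6: -1 → 3
  step 7: 3 → 7
The second coordinate changes by -3 each step: at step 7 it is -9.

(7, -9)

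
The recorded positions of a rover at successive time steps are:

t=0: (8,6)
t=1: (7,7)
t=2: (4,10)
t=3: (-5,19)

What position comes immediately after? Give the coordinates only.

(-32,46)

Step-to-step displacements: (-1,+1), (-3,+3), (-9,+9); each is 3× the previous.
step 4: (-5,19) + (-27,+27) → (-32,46)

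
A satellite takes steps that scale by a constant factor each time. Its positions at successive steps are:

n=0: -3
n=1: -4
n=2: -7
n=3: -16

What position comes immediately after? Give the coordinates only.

-43

Consecutive displacements -1, -3, -9 scale by a factor of 3 each step.
step 4: -16 − 27 → -43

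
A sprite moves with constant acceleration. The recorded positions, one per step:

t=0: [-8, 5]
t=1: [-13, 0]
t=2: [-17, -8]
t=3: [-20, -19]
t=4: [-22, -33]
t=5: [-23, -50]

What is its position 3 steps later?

[-20, -119]

First differences are [-5, -5], [-4, -8], [-3, -11], [-2, -14], [-1, -17]; their common second difference is [+1, -3] (constant acceleration).
step 6: [-23, -50] + [+0, -20] → [-23, -70]
step 7: [-23, -70] + [+1, -23] → [-22, -93]
step 8: [-22, -93] + [+2, -26] → [-20, -119]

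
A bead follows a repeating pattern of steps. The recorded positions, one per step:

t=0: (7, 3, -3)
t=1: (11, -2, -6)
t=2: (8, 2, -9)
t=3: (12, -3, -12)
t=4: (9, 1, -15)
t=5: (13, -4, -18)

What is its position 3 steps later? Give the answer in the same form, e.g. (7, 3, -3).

(11, -1, -27)

Step-to-step displacements: (+4, -5, -3), (-3, +4, -3), (+4, -5, -3), (-3, +4, -3), (+4, -5, -3) — a repeating cycle of length 2.
step 6: apply (-3, +4, -3) → (10, 0, -21)
step 7: apply (+4, -5, -3) → (14, -5, -24)
step 8: apply (-3, +4, -3) → (11, -1, -27)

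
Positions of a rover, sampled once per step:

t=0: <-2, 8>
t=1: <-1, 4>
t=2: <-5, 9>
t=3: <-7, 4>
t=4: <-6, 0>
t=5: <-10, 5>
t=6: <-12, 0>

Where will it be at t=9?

Step-to-step displacements: <+1, -4>, <-4, +5>, <-2, -5>, <+1, -4>, <-4, +5>, <-2, -5> — a repeating cycle of length 3.
step 7: apply <+1, -4> → <-11, -4>
step 8: apply <-4, +5> → <-15, 1>
step 9: apply <-2, -5> → <-17, -4>

<-17, -4>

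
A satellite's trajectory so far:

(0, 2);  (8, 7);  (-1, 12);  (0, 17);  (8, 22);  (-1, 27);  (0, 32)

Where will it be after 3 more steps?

(0, 47)

First: cycles through 0, 8, -1 every 3 steps. Step 9 lands at position 0 of the cycle → 0.
Second: linear, +5 per step → 47 at step 9.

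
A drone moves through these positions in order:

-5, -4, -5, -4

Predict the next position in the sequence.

-5

Consecutive displacements +1, -1, +1 scale by a factor of -1 each step.
step 4: -4 − 1 → -5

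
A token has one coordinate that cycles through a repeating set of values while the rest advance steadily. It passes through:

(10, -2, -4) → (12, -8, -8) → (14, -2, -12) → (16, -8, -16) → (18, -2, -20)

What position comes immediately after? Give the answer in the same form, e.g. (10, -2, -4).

First: linear, +2 per step → 20 at step 5.
Second: cycles through -2, -8 every 2 steps. Step 5 lands at position 1 of the cycle → -8.
Third: linear, -4 per step → -24 at step 5.

(20, -8, -24)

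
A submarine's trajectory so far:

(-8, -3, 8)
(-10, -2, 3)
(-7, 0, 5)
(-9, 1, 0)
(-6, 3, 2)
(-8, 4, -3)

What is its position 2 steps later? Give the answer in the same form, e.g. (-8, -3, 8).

(-7, 7, -6)

Step-to-step displacements: (-2, +1, -5), (+3, +2, +2), (-2, +1, -5), (+3, +2, +2), (-2, +1, -5) — a repeating cycle of length 2.
step 6: apply (+3, +2, +2) → (-5, 6, -1)
step 7: apply (-2, +1, -5) → (-7, 7, -6)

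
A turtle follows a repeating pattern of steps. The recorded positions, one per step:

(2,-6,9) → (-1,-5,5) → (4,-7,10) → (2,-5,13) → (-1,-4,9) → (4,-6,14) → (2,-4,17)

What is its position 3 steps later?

(2,-3,21)

Step-to-step displacements: (-3,+1,-4), (+5,-2,+5), (-2,+2,+3), (-3,+1,-4), (+5,-2,+5), (-2,+2,+3) — a repeating cycle of length 3.
step 7: apply (-3,+1,-4) → (-1,-3,13)
step 8: apply (+5,-2,+5) → (4,-5,18)
step 9: apply (-2,+2,+3) → (2,-3,21)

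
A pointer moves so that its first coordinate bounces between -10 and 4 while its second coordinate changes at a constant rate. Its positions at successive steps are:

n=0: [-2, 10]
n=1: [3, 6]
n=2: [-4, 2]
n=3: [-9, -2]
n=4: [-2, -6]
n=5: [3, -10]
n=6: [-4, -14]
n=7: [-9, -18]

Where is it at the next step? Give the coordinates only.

[-2, -22]

The first coordinate travels 7 per step and bounces off the walls at -10 and 4.
  step 8: -9 → -2
The second coordinate changes by -4 each step: at step 8 it is -22.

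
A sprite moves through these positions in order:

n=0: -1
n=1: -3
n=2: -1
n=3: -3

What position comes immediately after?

Consecutive displacements -2, +2, -2 scale by a factor of -1 each step.
step 4: -3 + 2 → -1

-1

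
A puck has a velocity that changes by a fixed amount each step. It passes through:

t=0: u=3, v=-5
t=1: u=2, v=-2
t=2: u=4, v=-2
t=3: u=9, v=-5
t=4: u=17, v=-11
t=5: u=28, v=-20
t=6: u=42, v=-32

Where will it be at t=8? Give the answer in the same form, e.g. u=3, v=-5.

u=79, v=-65

First differences are (-1, +3), (+2, +0), (+5, -3), (+8, -6), (+11, -9), (+14, -12); their common second difference is (+3, -3) (constant acceleration).
step 7: u=42, v=-32 + (+17, -15) → u=59, v=-47
step 8: u=59, v=-47 + (+20, -18) → u=79, v=-65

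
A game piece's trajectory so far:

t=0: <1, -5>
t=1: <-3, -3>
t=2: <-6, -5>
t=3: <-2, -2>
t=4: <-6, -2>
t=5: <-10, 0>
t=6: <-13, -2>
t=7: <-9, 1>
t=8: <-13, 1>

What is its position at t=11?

Differencing gives <-4, +2>, <-3, -2>, <+4, +3>, <-4, +0>, <-4, +2>, <-3, -2>, <+4, +3>, <-4, +0>. This is the pattern <-4, +2>, <-3, -2>, <+4, +3>, <-4, +0> repeated.
step 9: apply <-4, +2> → <-17, 3>
step 10: apply <-3, -2> → <-20, 1>
step 11: apply <+4, +3> → <-16, 4>

<-16, 4>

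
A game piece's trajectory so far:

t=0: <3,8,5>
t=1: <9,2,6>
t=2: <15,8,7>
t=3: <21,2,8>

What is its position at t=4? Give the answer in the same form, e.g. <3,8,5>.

First: linear, +6 per step → 27 at step 4.
Second: cycles through 8, 2 every 2 steps. Step 4 lands at position 0 of the cycle → 8.
Third: linear, +1 per step → 9 at step 4.

<27,8,9>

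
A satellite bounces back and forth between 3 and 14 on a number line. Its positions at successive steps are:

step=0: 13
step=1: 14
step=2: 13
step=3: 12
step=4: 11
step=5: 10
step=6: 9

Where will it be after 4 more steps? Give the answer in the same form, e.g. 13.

5

The value reflects between 3 and 14, moving 1 per step.
  step 7: 9 → 8
  step 8: 8 → 7
  step 9: 7 → 6
  step 10: 6 → 5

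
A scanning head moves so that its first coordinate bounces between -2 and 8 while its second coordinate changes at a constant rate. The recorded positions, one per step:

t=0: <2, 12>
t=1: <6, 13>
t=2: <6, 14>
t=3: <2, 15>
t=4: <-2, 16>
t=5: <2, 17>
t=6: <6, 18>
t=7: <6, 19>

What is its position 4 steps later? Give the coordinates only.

The first coordinate reflects between -2 and 8, moving 4 per step.
  step 8: 6 → 2
  step 9: 2 → -2
  step 10: -2 → 2
  step 11: 2 → 6
The second coordinate changes by +1 each step: at step 11 it is 23.

<6, 23>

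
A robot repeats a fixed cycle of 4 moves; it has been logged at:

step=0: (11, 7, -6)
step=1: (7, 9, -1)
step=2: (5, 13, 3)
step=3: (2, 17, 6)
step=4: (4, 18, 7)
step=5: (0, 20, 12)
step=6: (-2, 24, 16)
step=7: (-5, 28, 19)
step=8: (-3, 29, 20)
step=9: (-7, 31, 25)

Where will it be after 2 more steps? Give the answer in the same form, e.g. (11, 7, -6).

Step-to-step displacements: (-4, +2, +5), (-2, +4, +4), (-3, +4, +3), (+2, +1, +1), (-4, +2, +5), (-2, +4, +4), (-3, +4, +3), (+2, +1, +1), (-4, +2, +5) — a repeating cycle of length 4.
step 10: apply (-2, +4, +4) → (-9, 35, 29)
step 11: apply (-3, +4, +3) → (-12, 39, 32)

(-12, 39, 32)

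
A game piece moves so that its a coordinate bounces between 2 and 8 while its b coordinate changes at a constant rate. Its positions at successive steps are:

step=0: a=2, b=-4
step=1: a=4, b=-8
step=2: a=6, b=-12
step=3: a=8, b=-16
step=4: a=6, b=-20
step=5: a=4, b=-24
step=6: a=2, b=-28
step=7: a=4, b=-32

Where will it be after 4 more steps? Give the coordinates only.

The a coordinate reflects between 2 and 8, moving 2 per step.
  step 8: 4 → 6
  step 9: 6 → 8
  step 10: 8 → 6
  step 11: 6 → 4
The b coordinate changes by -4 each step: at step 11 it is -48.

a=4, b=-48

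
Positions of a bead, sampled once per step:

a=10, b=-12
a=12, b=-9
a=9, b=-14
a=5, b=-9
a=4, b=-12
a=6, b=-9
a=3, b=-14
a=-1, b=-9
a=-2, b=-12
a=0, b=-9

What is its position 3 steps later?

a=-8, b=-12

Differencing gives (+2, +3), (-3, -5), (-4, +5), (-1, -3), (+2, +3), (-3, -5), (-4, +5), (-1, -3), (+2, +3). This is the pattern (+2, +3), (-3, -5), (-4, +5), (-1, -3) repeated.
step 10: apply (-3, -5) → a=-3, b=-14
step 11: apply (-4, +5) → a=-7, b=-9
step 12: apply (-1, -3) → a=-8, b=-12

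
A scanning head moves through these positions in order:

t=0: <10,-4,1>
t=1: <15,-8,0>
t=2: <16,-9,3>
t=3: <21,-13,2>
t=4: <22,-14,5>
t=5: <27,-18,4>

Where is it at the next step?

Differencing gives <+5,-4,-1>, <+1,-1,+3>, <+5,-4,-1>, <+1,-1,+3>, <+5,-4,-1>. This is the pattern <+5,-4,-1>, <+1,-1,+3> repeated.
step 6: apply <+1,-1,+3> → <28,-19,7>

<28,-19,7>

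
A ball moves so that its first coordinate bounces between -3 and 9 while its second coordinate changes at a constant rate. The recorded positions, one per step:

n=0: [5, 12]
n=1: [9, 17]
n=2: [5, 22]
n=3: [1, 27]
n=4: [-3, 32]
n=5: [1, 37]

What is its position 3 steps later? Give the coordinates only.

[5, 52]

The first coordinate reflects between -3 and 9, moving 4 per step.
  step 6: 1 → 5
  step 7: 5 → 9
  step 8: 9 → 5
The second coordinate changes by +5 each step: at step 8 it is 52.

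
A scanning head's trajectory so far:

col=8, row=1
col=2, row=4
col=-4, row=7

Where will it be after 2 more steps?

The position changes by (-6, +3) every step.
step 3: col=-4, row=7 + (-6, +3) → col=-10, row=10
step 4: col=-10, row=10 + (-6, +3) → col=-16, row=13

col=-16, row=13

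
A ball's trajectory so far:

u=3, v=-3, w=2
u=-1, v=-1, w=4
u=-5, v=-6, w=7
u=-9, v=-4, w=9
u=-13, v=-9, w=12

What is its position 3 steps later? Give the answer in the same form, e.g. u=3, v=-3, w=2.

u=-25, v=-10, w=19

Differencing gives (-4, +2, +2), (-4, -5, +3), (-4, +2, +2), (-4, -5, +3). This is the pattern (-4, +2, +2), (-4, -5, +3) repeated.
step 5: apply (-4, +2, +2) → u=-17, v=-7, w=14
step 6: apply (-4, -5, +3) → u=-21, v=-12, w=17
step 7: apply (-4, +2, +2) → u=-25, v=-10, w=19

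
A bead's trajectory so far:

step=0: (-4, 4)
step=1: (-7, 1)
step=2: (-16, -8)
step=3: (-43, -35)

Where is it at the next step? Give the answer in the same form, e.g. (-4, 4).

Consecutive displacements (-3, -3), (-9, -9), (-27, -27) scale by a factor of 3 each step.
step 4: (-43, -35) + (-81, -81) → (-124, -116)

(-124, -116)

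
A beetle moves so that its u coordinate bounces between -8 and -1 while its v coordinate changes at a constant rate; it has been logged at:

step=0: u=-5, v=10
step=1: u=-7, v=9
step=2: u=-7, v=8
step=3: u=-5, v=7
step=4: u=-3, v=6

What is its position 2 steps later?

The u coordinate travels 2 per step and bounces off the walls at -8 and -1.
  step 5: -3 → -1
  step 6: -1 → -3
The v coordinate changes by -1 each step: at step 6 it is 4.

u=-3, v=4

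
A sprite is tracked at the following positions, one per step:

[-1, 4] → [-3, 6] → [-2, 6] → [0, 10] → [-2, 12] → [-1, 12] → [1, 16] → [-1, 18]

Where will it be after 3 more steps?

Step-to-step displacements: [-2, +2], [+1, +0], [+2, +4], [-2, +2], [+1, +0], [+2, +4], [-2, +2] — a repeating cycle of length 3.
step 8: apply [+1, +0] → [0, 18]
step 9: apply [+2, +4] → [2, 22]
step 10: apply [-2, +2] → [0, 24]

[0, 24]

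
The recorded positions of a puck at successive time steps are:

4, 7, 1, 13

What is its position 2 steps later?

37

The jumps are +3, -6, +12 — a geometric progression with ratio -2.
step 4: 13 − 24 → -11
step 5: -11 + 48 → 37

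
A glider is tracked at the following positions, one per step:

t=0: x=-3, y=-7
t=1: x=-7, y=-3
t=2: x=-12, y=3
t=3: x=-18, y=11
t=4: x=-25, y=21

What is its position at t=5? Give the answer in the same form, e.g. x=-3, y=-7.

Successive displacements: (-4, +4), (-5, +6), (-6, +8), (-7, +10) — each changes by (-1, +2).
step 5: x=-25, y=21 + (-8, +12) → x=-33, y=33

x=-33, y=33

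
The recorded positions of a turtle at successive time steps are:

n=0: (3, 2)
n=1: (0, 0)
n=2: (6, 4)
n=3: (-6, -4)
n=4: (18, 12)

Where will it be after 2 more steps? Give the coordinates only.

(66, 44)

Consecutive displacements (-3, -2), (+6, +4), (-12, -8), (+24, +16) scale by a factor of -2 each step.
step 5: (18, 12) + (-48, -32) → (-30, -20)
step 6: (-30, -20) + (+96, +64) → (66, 44)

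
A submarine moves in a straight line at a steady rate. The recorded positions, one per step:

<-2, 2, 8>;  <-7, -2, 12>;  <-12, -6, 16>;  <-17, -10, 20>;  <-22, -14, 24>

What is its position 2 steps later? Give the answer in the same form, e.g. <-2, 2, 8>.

The position changes by <-5, -4, +4> every step.
step 5: <-22, -14, 24> + <-5, -4, +4> → <-27, -18, 28>
step 6: <-27, -18, 28> + <-5, -4, +4> → <-32, -22, 32>

<-32, -22, 32>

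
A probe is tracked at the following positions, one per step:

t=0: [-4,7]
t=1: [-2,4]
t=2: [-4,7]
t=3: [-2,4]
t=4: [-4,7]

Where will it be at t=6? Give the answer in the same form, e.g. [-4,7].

The jumps are [+2,-3], [-2,+3], [+2,-3], [-2,+3] — a geometric progression with ratio -1.
step 5: [-4,7] + [+2,-3] → [-2,4]
step 6: [-2,4] + [-2,+3] → [-4,7]

[-4,7]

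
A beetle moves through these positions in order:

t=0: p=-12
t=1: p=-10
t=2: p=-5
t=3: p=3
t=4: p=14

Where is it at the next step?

p=28

Successive displacements: +2, +5, +8, +11 — each changes by +3.
step 5: 14 + 14 → p=28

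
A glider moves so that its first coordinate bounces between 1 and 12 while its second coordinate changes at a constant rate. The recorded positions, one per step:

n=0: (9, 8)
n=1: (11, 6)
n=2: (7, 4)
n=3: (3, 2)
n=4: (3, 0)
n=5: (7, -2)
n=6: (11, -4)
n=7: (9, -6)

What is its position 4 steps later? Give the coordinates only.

(9, -14)

The first coordinate reflects between 1 and 12, moving 4 per step.
  step 8: 9 → 5
  step 9: 5 → 1
  step 10: 1 → 5
  step 11: 5 → 9
The second coordinate changes by -2 each step: at step 11 it is -14.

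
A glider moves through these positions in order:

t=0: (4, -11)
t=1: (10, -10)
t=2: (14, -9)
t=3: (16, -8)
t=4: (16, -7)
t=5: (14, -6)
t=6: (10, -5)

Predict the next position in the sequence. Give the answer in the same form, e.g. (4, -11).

(4, -4)

Taking differences between consecutive positions: (+6, +1), (+4, +1), (+2, +1), (+0, +1), (-2, +1), (-4, +1). These grow by (-2, +0) each step.
step 7: (10, -5) + (-6, +1) → (4, -4)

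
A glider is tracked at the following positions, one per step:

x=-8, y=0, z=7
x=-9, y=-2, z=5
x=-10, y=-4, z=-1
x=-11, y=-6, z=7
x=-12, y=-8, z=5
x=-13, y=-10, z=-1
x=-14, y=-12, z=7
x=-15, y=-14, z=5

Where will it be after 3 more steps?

x=-18, y=-20, z=5

X: linear, -1 per step → -18 at step 10.
Y: linear, -2 per step → -20 at step 10.
Z: cycles through 7, 5, -1 every 3 steps. Step 10 lands at position 1 of the cycle → 5.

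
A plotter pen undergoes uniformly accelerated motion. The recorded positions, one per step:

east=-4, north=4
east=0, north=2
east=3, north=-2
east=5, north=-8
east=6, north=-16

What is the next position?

Taking differences between consecutive positions: (+4, -2), (+3, -4), (+2, -6), (+1, -8). These grow by (-1, -2) each step.
step 5: east=6, north=-16 + (+0, -10) → east=6, north=-26

east=6, north=-26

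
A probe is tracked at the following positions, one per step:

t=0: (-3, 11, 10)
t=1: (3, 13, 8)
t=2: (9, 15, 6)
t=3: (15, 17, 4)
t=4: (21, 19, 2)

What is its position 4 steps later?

The position changes by (+6, +2, -2) every step.
step 5: (21, 19, 2) + (+6, +2, -2) → (27, 21, 0)
step 6: (27, 21, 0) + (+6, +2, -2) → (33, 23, -2)
step 7: (33, 23, -2) + (+6, +2, -2) → (39, 25, -4)
step 8: (39, 25, -4) + (+6, +2, -2) → (45, 27, -6)

(45, 27, -6)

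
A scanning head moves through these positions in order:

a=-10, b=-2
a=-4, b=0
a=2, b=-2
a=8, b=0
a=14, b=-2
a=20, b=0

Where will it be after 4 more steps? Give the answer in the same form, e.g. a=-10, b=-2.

a=44, b=0

A: linear, +6 per step → 44 at step 9.
B: cycles through -2, 0 every 2 steps. Step 9 lands at position 1 of the cycle → 0.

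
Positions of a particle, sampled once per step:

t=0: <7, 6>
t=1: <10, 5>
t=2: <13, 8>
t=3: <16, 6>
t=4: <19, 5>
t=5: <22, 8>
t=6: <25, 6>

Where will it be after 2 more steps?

First: linear, +3 per step → 31 at step 8.
Second: cycles through 6, 5, 8 every 3 steps. Step 8 lands at position 2 of the cycle → 8.

<31, 8>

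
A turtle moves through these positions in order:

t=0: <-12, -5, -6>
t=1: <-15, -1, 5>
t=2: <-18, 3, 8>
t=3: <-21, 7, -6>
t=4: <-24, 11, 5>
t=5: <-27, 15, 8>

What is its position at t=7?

First: linear, -3 per step → -33 at step 7.
Second: linear, +4 per step → 23 at step 7.
Third: cycles through -6, 5, 8 every 3 steps. Step 7 lands at position 1 of the cycle → 5.

<-33, 23, 5>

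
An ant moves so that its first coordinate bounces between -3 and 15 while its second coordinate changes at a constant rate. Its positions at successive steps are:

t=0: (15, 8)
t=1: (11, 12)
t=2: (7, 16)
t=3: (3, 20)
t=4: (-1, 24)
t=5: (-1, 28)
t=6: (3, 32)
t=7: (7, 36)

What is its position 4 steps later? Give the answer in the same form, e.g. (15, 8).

(7, 52)

The first coordinate reflects between -3 and 15, moving 4 per step.
  step 8: 7 → 11
  step 9: 11 → 15
  step 10: 15 → 11
  step 11: 11 → 7
The second coordinate changes by +4 each step: at step 11 it is 52.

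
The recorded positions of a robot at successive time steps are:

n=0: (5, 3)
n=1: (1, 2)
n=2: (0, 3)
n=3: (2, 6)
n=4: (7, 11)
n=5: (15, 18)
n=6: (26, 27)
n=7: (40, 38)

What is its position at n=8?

Taking differences between consecutive positions: (-4, -1), (-1, +1), (+2, +3), (+5, +5), (+8, +7), (+11, +9), (+14, +11). These grow by (+3, +2) each step.
step 8: (40, 38) + (+17, +13) → (57, 51)

(57, 51)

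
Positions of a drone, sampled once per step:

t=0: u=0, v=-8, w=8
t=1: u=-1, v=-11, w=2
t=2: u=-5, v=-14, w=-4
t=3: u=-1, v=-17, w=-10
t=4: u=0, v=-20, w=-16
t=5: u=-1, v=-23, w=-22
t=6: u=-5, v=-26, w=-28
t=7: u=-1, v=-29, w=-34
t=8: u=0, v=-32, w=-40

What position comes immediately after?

The u coordinate repeats the cycle [0, -1, -5, -1] with period 4; step 9 mod 4 = 1, giving -1.
The v coordinate changes by -3 each step, so at step 9 it is -8 + 9·(-3) = -35.
The w coordinate changes by -6 each step, so at step 9 it is 8 + 9·(-6) = -46.

u=-1, v=-35, w=-46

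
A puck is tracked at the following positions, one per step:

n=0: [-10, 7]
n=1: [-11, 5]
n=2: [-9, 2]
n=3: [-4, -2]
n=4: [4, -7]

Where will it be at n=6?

First differences are [-1, -2], [+2, -3], [+5, -4], [+8, -5]; their common second difference is [+3, -1] (constant acceleration).
step 5: [4, -7] + [+11, -6] → [15, -13]
step 6: [15, -13] + [+14, -7] → [29, -20]

[29, -20]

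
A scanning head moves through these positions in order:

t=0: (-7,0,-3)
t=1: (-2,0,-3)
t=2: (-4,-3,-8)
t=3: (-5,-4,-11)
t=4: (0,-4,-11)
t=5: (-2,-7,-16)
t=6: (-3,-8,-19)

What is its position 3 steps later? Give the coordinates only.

(-1,-12,-27)

The moves between consecutive positions are (+5,+0,+0), (-2,-3,-5), (-1,-1,-3), (+5,+0,+0), (-2,-3,-5), (-1,-1,-3); they repeat the 3-cycle [(+5,+0,+0), (-2,-3,-5), (-1,-1,-3)].
step 7: apply (+5,+0,+0) → (2,-8,-19)
step 8: apply (-2,-3,-5) → (0,-11,-24)
step 9: apply (-1,-1,-3) → (-1,-12,-27)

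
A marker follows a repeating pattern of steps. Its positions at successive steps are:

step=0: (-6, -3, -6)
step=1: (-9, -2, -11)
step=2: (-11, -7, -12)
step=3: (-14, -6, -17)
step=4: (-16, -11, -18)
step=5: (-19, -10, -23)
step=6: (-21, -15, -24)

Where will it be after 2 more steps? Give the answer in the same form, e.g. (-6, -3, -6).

The moves between consecutive positions are (-3, +1, -5), (-2, -5, -1), (-3, +1, -5), (-2, -5, -1), (-3, +1, -5), (-2, -5, -1); they repeat the 2-cycle [(-3, +1, -5), (-2, -5, -1)].
step 7: apply (-3, +1, -5) → (-24, -14, -29)
step 8: apply (-2, -5, -1) → (-26, -19, -30)

(-26, -19, -30)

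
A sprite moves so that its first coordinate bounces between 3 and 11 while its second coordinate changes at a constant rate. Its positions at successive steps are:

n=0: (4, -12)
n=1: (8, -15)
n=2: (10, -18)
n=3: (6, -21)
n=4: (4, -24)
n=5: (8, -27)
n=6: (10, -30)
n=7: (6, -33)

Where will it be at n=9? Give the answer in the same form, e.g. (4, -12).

The first coordinate travels 4 per step and bounces off the walls at 3 and 11.
  step 8: 6 → 4
  step 9: 4 → 8
The second coordinate changes by -3 each step: at step 9 it is -39.

(8, -39)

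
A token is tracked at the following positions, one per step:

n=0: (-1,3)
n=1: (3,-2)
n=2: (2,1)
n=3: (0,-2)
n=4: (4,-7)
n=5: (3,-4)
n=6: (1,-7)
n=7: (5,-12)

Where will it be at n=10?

Step-to-step displacements: (+4,-5), (-1,+3), (-2,-3), (+4,-5), (-1,+3), (-2,-3), (+4,-5) — a repeating cycle of length 3.
step 8: apply (-1,+3) → (4,-9)
step 9: apply (-2,-3) → (2,-12)
step 10: apply (+4,-5) → (6,-17)

(6,-17)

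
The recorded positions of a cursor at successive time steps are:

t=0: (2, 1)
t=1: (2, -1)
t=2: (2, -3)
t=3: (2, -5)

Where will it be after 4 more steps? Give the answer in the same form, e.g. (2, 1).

(2, -13)

The position changes by (+0, -2) every step.
step 4: (2, -5) + (+0, -2) → (2, -7)
step 5: (2, -7) + (+0, -2) → (2, -9)
step 6: (2, -9) + (+0, -2) → (2, -11)
step 7: (2, -11) + (+0, -2) → (2, -13)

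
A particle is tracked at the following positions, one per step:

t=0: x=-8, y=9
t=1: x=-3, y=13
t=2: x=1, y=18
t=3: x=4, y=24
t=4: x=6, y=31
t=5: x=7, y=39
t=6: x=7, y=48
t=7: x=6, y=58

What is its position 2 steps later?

Successive displacements: (+5,+4), (+4,+5), (+3,+6), (+2,+7), (+1,+8), (+0,+9), (-1,+10) — each changes by (-1,+1).
step 8: x=6, y=58 + (-2,+11) → x=4, y=69
step 9: x=4, y=69 + (-3,+12) → x=1, y=81

x=1, y=81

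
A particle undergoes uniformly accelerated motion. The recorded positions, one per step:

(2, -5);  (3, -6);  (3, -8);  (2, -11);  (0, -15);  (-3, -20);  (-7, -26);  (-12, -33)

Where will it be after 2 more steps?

(-25, -50)

Taking differences between consecutive positions: (+1, -1), (+0, -2), (-1, -3), (-2, -4), (-3, -5), (-4, -6), (-5, -7). These grow by (-1, -1) each step.
step 8: (-12, -33) + (-6, -8) → (-18, -41)
step 9: (-18, -41) + (-7, -9) → (-25, -50)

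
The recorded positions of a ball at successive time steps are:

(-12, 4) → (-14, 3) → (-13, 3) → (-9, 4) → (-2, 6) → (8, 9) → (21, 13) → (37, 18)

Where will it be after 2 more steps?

Successive displacements: (-2, -1), (+1, +0), (+4, +1), (+7, +2), (+10, +3), (+13, +4), (+16, +5) — each changes by (+3, +1).
step 8: (37, 18) + (+19, +6) → (56, 24)
step 9: (56, 24) + (+22, +7) → (78, 31)

(78, 31)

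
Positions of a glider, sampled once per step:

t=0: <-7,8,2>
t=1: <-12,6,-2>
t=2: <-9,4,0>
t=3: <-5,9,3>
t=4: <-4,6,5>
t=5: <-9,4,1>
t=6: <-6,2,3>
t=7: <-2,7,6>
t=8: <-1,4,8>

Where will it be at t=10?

<-3,0,6>

The moves between consecutive positions are <-5,-2,-4>, <+3,-2,+2>, <+4,+5,+3>, <+1,-3,+2>, <-5,-2,-4>, <+3,-2,+2>, <+4,+5,+3>, <+1,-3,+2>; they repeat the 4-cycle [<-5,-2,-4>, <+3,-2,+2>, <+4,+5,+3>, <+1,-3,+2>].
step 9: apply <-5,-2,-4> → <-6,2,4>
step 10: apply <+3,-2,+2> → <-3,0,6>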